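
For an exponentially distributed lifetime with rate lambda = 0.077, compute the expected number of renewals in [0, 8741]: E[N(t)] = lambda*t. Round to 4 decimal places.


lambda = 0.077
t = 8741
E[N(t)] = lambda * t
E[N(t)] = 0.077 * 8741
E[N(t)] = 673.057

673.057


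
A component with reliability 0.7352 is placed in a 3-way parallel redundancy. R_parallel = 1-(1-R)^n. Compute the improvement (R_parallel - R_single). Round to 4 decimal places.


R_single = 0.7352, n = 3
1 - R_single = 0.2648
(1 - R_single)^n = 0.2648^3 = 0.0186
R_parallel = 1 - 0.0186 = 0.9814
Improvement = 0.9814 - 0.7352
Improvement = 0.2462

0.2462


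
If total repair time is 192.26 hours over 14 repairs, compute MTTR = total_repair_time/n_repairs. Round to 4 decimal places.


total_repair_time = 192.26
n_repairs = 14
MTTR = 192.26 / 14
MTTR = 13.7329

13.7329


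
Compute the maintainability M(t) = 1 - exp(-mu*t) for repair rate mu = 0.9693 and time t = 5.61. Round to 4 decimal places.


mu = 0.9693, t = 5.61
mu * t = 0.9693 * 5.61 = 5.4378
exp(-5.4378) = 0.0043
M(t) = 1 - 0.0043
M(t) = 0.9957

0.9957


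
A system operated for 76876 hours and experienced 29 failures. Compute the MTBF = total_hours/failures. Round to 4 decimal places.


total_hours = 76876
failures = 29
MTBF = 76876 / 29
MTBF = 2650.8966

2650.8966


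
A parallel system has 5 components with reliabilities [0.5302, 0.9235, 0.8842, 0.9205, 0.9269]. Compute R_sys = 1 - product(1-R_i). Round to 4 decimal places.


Components: [0.5302, 0.9235, 0.8842, 0.9205, 0.9269]
(1 - 0.5302) = 0.4698, running product = 0.4698
(1 - 0.9235) = 0.0765, running product = 0.0359
(1 - 0.8842) = 0.1158, running product = 0.0042
(1 - 0.9205) = 0.0795, running product = 0.0003
(1 - 0.9269) = 0.0731, running product = 0.0
Product of (1-R_i) = 0.0
R_sys = 1 - 0.0 = 1.0

1.0


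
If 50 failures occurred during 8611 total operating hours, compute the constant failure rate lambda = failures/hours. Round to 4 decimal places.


failures = 50
total_hours = 8611
lambda = 50 / 8611
lambda = 0.0058

0.0058


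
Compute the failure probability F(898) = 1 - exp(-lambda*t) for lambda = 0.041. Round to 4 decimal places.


lambda = 0.041, t = 898
lambda * t = 36.818
exp(-36.818) = 0.0
F(t) = 1 - 0.0
F(t) = 1.0

1.0


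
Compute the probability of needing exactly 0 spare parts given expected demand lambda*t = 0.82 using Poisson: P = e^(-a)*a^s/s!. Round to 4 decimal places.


a = 0.82, s = 0
e^(-a) = e^(-0.82) = 0.4404
a^s = 0.82^0 = 1.0
s! = 1
P = 0.4404 * 1.0 / 1
P = 0.4404

0.4404


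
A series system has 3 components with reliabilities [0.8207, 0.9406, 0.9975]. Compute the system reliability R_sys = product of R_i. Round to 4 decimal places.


Components: [0.8207, 0.9406, 0.9975]
After component 1 (R=0.8207): product = 0.8207
After component 2 (R=0.9406): product = 0.772
After component 3 (R=0.9975): product = 0.77
R_sys = 0.77

0.77


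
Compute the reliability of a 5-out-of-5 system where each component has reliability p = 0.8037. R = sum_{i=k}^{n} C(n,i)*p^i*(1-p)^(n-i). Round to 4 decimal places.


k = 5, n = 5, p = 0.8037
i=5: C(5,5)=1 * 0.8037^5 * 0.1963^0 = 0.3353
R = sum of terms = 0.3353

0.3353


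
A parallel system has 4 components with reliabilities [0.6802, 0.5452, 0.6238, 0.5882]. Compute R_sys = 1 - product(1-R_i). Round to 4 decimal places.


Components: [0.6802, 0.5452, 0.6238, 0.5882]
(1 - 0.6802) = 0.3198, running product = 0.3198
(1 - 0.5452) = 0.4548, running product = 0.1454
(1 - 0.6238) = 0.3762, running product = 0.0547
(1 - 0.5882) = 0.4118, running product = 0.0225
Product of (1-R_i) = 0.0225
R_sys = 1 - 0.0225 = 0.9775

0.9775


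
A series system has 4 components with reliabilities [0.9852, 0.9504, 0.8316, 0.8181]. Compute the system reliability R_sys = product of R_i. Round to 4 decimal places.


Components: [0.9852, 0.9504, 0.8316, 0.8181]
After component 1 (R=0.9852): product = 0.9852
After component 2 (R=0.9504): product = 0.9363
After component 3 (R=0.8316): product = 0.7787
After component 4 (R=0.8181): product = 0.637
R_sys = 0.637

0.637


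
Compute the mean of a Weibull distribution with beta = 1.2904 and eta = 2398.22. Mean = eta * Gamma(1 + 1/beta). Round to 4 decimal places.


beta = 1.2904, eta = 2398.22
1/beta = 0.775
1 + 1/beta = 1.775
Gamma(1.775) = 0.925
Mean = 2398.22 * 0.925
Mean = 2218.2918

2218.2918


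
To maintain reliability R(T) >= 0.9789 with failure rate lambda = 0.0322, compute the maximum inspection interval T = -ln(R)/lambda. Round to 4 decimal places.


R_target = 0.9789
lambda = 0.0322
-ln(0.9789) = 0.0213
T = 0.0213 / 0.0322
T = 0.6623

0.6623


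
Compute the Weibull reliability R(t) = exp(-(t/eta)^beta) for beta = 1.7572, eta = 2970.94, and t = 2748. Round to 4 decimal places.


beta = 1.7572, eta = 2970.94, t = 2748
t/eta = 2748 / 2970.94 = 0.925
(t/eta)^beta = 0.925^1.7572 = 0.8719
R(t) = exp(-0.8719)
R(t) = 0.4182

0.4182


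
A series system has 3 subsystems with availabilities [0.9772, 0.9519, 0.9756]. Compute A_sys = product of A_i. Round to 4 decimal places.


Subsystems: [0.9772, 0.9519, 0.9756]
After subsystem 1 (A=0.9772): product = 0.9772
After subsystem 2 (A=0.9519): product = 0.9302
After subsystem 3 (A=0.9756): product = 0.9075
A_sys = 0.9075

0.9075


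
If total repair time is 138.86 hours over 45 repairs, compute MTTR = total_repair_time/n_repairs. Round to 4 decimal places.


total_repair_time = 138.86
n_repairs = 45
MTTR = 138.86 / 45
MTTR = 3.0858

3.0858


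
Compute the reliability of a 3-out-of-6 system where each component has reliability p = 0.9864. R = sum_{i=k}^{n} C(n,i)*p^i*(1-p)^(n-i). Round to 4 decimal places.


k = 3, n = 6, p = 0.9864
i=3: C(6,3)=20 * 0.9864^3 * 0.0136^3 = 0.0
i=4: C(6,4)=15 * 0.9864^4 * 0.0136^2 = 0.0026
i=5: C(6,5)=6 * 0.9864^5 * 0.0136^1 = 0.0762
i=6: C(6,6)=1 * 0.9864^6 * 0.0136^0 = 0.9211
R = sum of terms = 1.0

1.0


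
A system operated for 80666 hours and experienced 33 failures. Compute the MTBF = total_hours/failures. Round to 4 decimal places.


total_hours = 80666
failures = 33
MTBF = 80666 / 33
MTBF = 2444.4242

2444.4242


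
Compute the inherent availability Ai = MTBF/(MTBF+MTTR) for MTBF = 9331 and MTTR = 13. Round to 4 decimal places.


MTBF = 9331
MTTR = 13
MTBF + MTTR = 9344
Ai = 9331 / 9344
Ai = 0.9986

0.9986


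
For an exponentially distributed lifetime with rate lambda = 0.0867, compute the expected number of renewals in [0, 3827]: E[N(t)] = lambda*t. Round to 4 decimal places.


lambda = 0.0867
t = 3827
E[N(t)] = lambda * t
E[N(t)] = 0.0867 * 3827
E[N(t)] = 331.8009

331.8009


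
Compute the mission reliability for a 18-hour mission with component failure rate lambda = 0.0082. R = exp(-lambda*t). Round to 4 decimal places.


lambda = 0.0082
mission_time = 18
lambda * t = 0.0082 * 18 = 0.1476
R = exp(-0.1476)
R = 0.8628

0.8628


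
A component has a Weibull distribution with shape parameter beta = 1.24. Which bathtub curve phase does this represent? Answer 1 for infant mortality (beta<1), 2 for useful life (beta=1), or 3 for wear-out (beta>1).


beta = 1.24
Compare beta to 1:
beta < 1 => infant mortality (phase 1)
beta = 1 => useful life (phase 2)
beta > 1 => wear-out (phase 3)
Since beta = 1.24, this is wear-out (increasing failure rate)
Phase = 3

3


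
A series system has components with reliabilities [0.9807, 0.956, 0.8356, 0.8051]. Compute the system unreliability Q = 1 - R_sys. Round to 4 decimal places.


Components: [0.9807, 0.956, 0.8356, 0.8051]
After component 1: product = 0.9807
After component 2: product = 0.9375
After component 3: product = 0.7834
After component 4: product = 0.6307
R_sys = 0.6307
Q = 1 - 0.6307 = 0.3693

0.3693


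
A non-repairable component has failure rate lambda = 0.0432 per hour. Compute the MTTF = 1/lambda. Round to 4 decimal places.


lambda = 0.0432
MTTF = 1 / 0.0432
MTTF = 23.1481

23.1481


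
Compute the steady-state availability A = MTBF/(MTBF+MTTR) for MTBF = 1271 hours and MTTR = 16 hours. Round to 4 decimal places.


MTBF = 1271
MTTR = 16
MTBF + MTTR = 1287
A = 1271 / 1287
A = 0.9876

0.9876


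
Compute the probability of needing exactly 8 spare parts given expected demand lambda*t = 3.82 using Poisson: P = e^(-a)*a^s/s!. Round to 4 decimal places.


a = 3.82, s = 8
e^(-a) = e^(-3.82) = 0.0219
a^s = 3.82^8 = 45342.6505
s! = 40320
P = 0.0219 * 45342.6505 / 40320
P = 0.0247

0.0247


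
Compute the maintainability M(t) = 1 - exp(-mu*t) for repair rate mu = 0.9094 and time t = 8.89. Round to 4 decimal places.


mu = 0.9094, t = 8.89
mu * t = 0.9094 * 8.89 = 8.0846
exp(-8.0846) = 0.0003
M(t) = 1 - 0.0003
M(t) = 0.9997

0.9997


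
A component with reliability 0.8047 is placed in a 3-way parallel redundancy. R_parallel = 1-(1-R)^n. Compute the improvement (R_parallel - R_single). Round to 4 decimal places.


R_single = 0.8047, n = 3
1 - R_single = 0.1953
(1 - R_single)^n = 0.1953^3 = 0.0074
R_parallel = 1 - 0.0074 = 0.9926
Improvement = 0.9926 - 0.8047
Improvement = 0.1879

0.1879


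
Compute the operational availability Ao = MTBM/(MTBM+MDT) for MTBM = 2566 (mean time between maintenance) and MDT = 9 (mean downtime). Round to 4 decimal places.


MTBM = 2566
MDT = 9
MTBM + MDT = 2575
Ao = 2566 / 2575
Ao = 0.9965

0.9965


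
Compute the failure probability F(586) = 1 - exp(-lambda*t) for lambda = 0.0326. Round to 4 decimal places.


lambda = 0.0326, t = 586
lambda * t = 19.1036
exp(-19.1036) = 0.0
F(t) = 1 - 0.0
F(t) = 1.0

1.0


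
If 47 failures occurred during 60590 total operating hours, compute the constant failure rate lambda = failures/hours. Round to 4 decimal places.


failures = 47
total_hours = 60590
lambda = 47 / 60590
lambda = 0.0008

0.0008


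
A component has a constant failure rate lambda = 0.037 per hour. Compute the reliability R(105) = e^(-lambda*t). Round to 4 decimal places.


lambda = 0.037
t = 105
lambda * t = 3.885
R(t) = e^(-3.885)
R(t) = 0.0205

0.0205


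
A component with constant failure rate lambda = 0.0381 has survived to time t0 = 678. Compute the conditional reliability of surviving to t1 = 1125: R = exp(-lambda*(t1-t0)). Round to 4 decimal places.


lambda = 0.0381
t0 = 678, t1 = 1125
t1 - t0 = 447
lambda * (t1-t0) = 0.0381 * 447 = 17.0307
R = exp(-17.0307)
R = 0.0

0.0


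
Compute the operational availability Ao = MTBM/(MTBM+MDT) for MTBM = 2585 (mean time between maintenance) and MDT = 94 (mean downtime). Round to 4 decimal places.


MTBM = 2585
MDT = 94
MTBM + MDT = 2679
Ao = 2585 / 2679
Ao = 0.9649

0.9649


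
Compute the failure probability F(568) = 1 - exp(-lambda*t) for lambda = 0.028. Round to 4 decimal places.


lambda = 0.028, t = 568
lambda * t = 15.904
exp(-15.904) = 0.0
F(t) = 1 - 0.0
F(t) = 1.0

1.0


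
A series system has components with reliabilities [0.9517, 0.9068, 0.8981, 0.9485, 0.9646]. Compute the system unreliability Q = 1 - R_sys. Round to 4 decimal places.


Components: [0.9517, 0.9068, 0.8981, 0.9485, 0.9646]
After component 1: product = 0.9517
After component 2: product = 0.863
After component 3: product = 0.7751
After component 4: product = 0.7351
After component 5: product = 0.7091
R_sys = 0.7091
Q = 1 - 0.7091 = 0.2909

0.2909


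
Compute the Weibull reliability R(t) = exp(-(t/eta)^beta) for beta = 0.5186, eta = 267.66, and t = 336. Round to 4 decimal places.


beta = 0.5186, eta = 267.66, t = 336
t/eta = 336 / 267.66 = 1.2553
(t/eta)^beta = 1.2553^0.5186 = 1.1252
R(t) = exp(-1.1252)
R(t) = 0.3246

0.3246


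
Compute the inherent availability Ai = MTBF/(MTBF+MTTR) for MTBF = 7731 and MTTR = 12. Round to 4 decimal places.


MTBF = 7731
MTTR = 12
MTBF + MTTR = 7743
Ai = 7731 / 7743
Ai = 0.9985

0.9985


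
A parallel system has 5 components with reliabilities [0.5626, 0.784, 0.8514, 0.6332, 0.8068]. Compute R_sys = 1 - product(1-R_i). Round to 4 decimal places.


Components: [0.5626, 0.784, 0.8514, 0.6332, 0.8068]
(1 - 0.5626) = 0.4374, running product = 0.4374
(1 - 0.784) = 0.216, running product = 0.0945
(1 - 0.8514) = 0.1486, running product = 0.014
(1 - 0.6332) = 0.3668, running product = 0.0051
(1 - 0.8068) = 0.1932, running product = 0.001
Product of (1-R_i) = 0.001
R_sys = 1 - 0.001 = 0.999

0.999


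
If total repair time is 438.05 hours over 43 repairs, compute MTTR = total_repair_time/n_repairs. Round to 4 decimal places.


total_repair_time = 438.05
n_repairs = 43
MTTR = 438.05 / 43
MTTR = 10.1872

10.1872


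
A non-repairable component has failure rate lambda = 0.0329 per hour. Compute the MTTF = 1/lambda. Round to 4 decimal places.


lambda = 0.0329
MTTF = 1 / 0.0329
MTTF = 30.3951

30.3951


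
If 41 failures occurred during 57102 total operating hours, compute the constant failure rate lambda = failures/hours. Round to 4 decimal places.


failures = 41
total_hours = 57102
lambda = 41 / 57102
lambda = 0.0007

0.0007


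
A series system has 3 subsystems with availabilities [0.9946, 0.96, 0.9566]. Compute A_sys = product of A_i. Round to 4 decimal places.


Subsystems: [0.9946, 0.96, 0.9566]
After subsystem 1 (A=0.9946): product = 0.9946
After subsystem 2 (A=0.96): product = 0.9548
After subsystem 3 (A=0.9566): product = 0.9134
A_sys = 0.9134

0.9134


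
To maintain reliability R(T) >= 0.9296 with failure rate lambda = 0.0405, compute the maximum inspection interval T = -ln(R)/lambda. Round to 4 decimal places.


R_target = 0.9296
lambda = 0.0405
-ln(0.9296) = 0.073
T = 0.073 / 0.0405
T = 1.8025

1.8025


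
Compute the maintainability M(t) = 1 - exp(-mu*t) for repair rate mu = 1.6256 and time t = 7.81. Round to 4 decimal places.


mu = 1.6256, t = 7.81
mu * t = 1.6256 * 7.81 = 12.6959
exp(-12.6959) = 0.0
M(t) = 1 - 0.0
M(t) = 1.0

1.0


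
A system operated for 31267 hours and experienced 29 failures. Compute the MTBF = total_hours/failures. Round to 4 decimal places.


total_hours = 31267
failures = 29
MTBF = 31267 / 29
MTBF = 1078.1724

1078.1724


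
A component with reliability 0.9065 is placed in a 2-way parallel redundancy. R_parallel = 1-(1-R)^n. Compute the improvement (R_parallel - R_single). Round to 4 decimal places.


R_single = 0.9065, n = 2
1 - R_single = 0.0935
(1 - R_single)^n = 0.0935^2 = 0.0087
R_parallel = 1 - 0.0087 = 0.9913
Improvement = 0.9913 - 0.9065
Improvement = 0.0848

0.0848


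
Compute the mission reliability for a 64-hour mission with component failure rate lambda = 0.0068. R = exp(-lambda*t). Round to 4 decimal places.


lambda = 0.0068
mission_time = 64
lambda * t = 0.0068 * 64 = 0.4352
R = exp(-0.4352)
R = 0.6471

0.6471


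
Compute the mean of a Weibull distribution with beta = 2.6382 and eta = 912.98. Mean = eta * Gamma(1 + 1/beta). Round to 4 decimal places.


beta = 2.6382, eta = 912.98
1/beta = 0.379
1 + 1/beta = 1.379
Gamma(1.379) = 0.8886
Mean = 912.98 * 0.8886
Mean = 811.2805

811.2805


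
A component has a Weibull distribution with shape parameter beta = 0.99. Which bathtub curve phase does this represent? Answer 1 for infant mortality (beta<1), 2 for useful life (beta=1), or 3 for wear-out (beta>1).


beta = 0.99
Compare beta to 1:
beta < 1 => infant mortality (phase 1)
beta = 1 => useful life (phase 2)
beta > 1 => wear-out (phase 3)
Since beta = 0.99, this is infant mortality (decreasing failure rate)
Phase = 1

1


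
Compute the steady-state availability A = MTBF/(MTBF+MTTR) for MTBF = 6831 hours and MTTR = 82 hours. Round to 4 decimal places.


MTBF = 6831
MTTR = 82
MTBF + MTTR = 6913
A = 6831 / 6913
A = 0.9881

0.9881


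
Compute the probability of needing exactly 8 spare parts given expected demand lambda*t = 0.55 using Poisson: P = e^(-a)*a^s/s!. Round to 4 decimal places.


a = 0.55, s = 8
e^(-a) = e^(-0.55) = 0.5769
a^s = 0.55^8 = 0.0084
s! = 40320
P = 0.5769 * 0.0084 / 40320
P = 0.0

0.0


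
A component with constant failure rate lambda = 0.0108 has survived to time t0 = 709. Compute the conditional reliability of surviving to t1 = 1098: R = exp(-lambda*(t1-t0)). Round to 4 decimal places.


lambda = 0.0108
t0 = 709, t1 = 1098
t1 - t0 = 389
lambda * (t1-t0) = 0.0108 * 389 = 4.2012
R = exp(-4.2012)
R = 0.015

0.015


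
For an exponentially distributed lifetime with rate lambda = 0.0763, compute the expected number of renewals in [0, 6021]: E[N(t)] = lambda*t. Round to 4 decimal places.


lambda = 0.0763
t = 6021
E[N(t)] = lambda * t
E[N(t)] = 0.0763 * 6021
E[N(t)] = 459.4023

459.4023


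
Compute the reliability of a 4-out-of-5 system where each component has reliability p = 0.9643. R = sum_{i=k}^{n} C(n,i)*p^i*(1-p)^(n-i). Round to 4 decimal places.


k = 4, n = 5, p = 0.9643
i=4: C(5,4)=5 * 0.9643^4 * 0.0357^1 = 0.1543
i=5: C(5,5)=1 * 0.9643^5 * 0.0357^0 = 0.8338
R = sum of terms = 0.9881

0.9881


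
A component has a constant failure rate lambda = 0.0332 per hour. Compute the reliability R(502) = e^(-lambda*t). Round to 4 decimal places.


lambda = 0.0332
t = 502
lambda * t = 16.6664
R(t) = e^(-16.6664)
R(t) = 0.0

0.0


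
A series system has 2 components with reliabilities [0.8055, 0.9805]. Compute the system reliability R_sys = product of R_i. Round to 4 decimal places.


Components: [0.8055, 0.9805]
After component 1 (R=0.8055): product = 0.8055
After component 2 (R=0.9805): product = 0.7898
R_sys = 0.7898

0.7898


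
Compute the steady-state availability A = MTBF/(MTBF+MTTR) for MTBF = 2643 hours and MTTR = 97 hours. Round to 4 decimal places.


MTBF = 2643
MTTR = 97
MTBF + MTTR = 2740
A = 2643 / 2740
A = 0.9646

0.9646


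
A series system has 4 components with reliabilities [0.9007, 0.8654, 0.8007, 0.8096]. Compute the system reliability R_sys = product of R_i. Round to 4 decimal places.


Components: [0.9007, 0.8654, 0.8007, 0.8096]
After component 1 (R=0.9007): product = 0.9007
After component 2 (R=0.8654): product = 0.7795
After component 3 (R=0.8007): product = 0.6241
After component 4 (R=0.8096): product = 0.5053
R_sys = 0.5053

0.5053


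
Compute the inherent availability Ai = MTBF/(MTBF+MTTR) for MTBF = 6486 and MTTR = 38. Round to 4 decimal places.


MTBF = 6486
MTTR = 38
MTBF + MTTR = 6524
Ai = 6486 / 6524
Ai = 0.9942

0.9942


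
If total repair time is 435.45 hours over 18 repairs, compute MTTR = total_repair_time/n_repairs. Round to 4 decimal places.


total_repair_time = 435.45
n_repairs = 18
MTTR = 435.45 / 18
MTTR = 24.1917

24.1917


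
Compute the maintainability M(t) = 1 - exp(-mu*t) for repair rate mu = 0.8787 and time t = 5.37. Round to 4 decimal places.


mu = 0.8787, t = 5.37
mu * t = 0.8787 * 5.37 = 4.7186
exp(-4.7186) = 0.0089
M(t) = 1 - 0.0089
M(t) = 0.9911

0.9911


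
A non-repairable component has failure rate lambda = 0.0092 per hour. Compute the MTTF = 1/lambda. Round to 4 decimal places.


lambda = 0.0092
MTTF = 1 / 0.0092
MTTF = 108.6957

108.6957


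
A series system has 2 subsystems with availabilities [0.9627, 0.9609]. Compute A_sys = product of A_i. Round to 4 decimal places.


Subsystems: [0.9627, 0.9609]
After subsystem 1 (A=0.9627): product = 0.9627
After subsystem 2 (A=0.9609): product = 0.9251
A_sys = 0.9251

0.9251


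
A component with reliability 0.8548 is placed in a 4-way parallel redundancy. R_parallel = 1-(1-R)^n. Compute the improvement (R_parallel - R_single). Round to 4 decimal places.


R_single = 0.8548, n = 4
1 - R_single = 0.1452
(1 - R_single)^n = 0.1452^4 = 0.0004
R_parallel = 1 - 0.0004 = 0.9996
Improvement = 0.9996 - 0.8548
Improvement = 0.1448

0.1448


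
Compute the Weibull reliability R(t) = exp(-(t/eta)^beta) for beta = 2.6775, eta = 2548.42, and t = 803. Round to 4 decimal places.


beta = 2.6775, eta = 2548.42, t = 803
t/eta = 803 / 2548.42 = 0.3151
(t/eta)^beta = 0.3151^2.6775 = 0.0454
R(t) = exp(-0.0454)
R(t) = 0.9556

0.9556


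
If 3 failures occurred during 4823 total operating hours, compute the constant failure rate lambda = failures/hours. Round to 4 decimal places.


failures = 3
total_hours = 4823
lambda = 3 / 4823
lambda = 0.0006

0.0006


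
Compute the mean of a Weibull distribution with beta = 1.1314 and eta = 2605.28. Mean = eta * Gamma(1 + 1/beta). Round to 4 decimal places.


beta = 1.1314, eta = 2605.28
1/beta = 0.8839
1 + 1/beta = 1.8839
Gamma(1.8839) = 0.9563
Mean = 2605.28 * 0.9563
Mean = 2491.5307

2491.5307


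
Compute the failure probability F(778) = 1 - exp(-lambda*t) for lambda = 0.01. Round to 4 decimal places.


lambda = 0.01, t = 778
lambda * t = 7.78
exp(-7.78) = 0.0004
F(t) = 1 - 0.0004
F(t) = 0.9996

0.9996


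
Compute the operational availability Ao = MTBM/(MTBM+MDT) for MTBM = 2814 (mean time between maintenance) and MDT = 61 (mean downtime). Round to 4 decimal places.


MTBM = 2814
MDT = 61
MTBM + MDT = 2875
Ao = 2814 / 2875
Ao = 0.9788

0.9788


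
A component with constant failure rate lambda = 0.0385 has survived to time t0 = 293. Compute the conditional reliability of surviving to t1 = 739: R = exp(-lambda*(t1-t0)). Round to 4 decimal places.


lambda = 0.0385
t0 = 293, t1 = 739
t1 - t0 = 446
lambda * (t1-t0) = 0.0385 * 446 = 17.171
R = exp(-17.171)
R = 0.0

0.0


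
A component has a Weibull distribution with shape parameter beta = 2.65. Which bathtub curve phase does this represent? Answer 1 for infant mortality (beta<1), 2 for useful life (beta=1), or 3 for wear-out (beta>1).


beta = 2.65
Compare beta to 1:
beta < 1 => infant mortality (phase 1)
beta = 1 => useful life (phase 2)
beta > 1 => wear-out (phase 3)
Since beta = 2.65, this is wear-out (increasing failure rate)
Phase = 3

3


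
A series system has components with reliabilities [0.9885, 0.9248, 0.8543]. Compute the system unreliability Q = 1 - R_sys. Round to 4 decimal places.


Components: [0.9885, 0.9248, 0.8543]
After component 1: product = 0.9885
After component 2: product = 0.9142
After component 3: product = 0.781
R_sys = 0.781
Q = 1 - 0.781 = 0.219

0.219


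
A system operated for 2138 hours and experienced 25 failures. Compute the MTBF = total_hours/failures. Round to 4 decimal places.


total_hours = 2138
failures = 25
MTBF = 2138 / 25
MTBF = 85.52

85.52


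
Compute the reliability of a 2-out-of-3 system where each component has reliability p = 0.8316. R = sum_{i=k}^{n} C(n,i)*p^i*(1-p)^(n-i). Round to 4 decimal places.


k = 2, n = 3, p = 0.8316
i=2: C(3,2)=3 * 0.8316^2 * 0.1684^1 = 0.3494
i=3: C(3,3)=1 * 0.8316^3 * 0.1684^0 = 0.5751
R = sum of terms = 0.9245

0.9245


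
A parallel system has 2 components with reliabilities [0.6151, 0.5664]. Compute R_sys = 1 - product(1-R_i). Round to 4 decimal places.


Components: [0.6151, 0.5664]
(1 - 0.6151) = 0.3849, running product = 0.3849
(1 - 0.5664) = 0.4336, running product = 0.1669
Product of (1-R_i) = 0.1669
R_sys = 1 - 0.1669 = 0.8331

0.8331


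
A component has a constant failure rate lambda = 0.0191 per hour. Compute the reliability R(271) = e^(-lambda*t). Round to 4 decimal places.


lambda = 0.0191
t = 271
lambda * t = 5.1761
R(t) = e^(-5.1761)
R(t) = 0.0056

0.0056


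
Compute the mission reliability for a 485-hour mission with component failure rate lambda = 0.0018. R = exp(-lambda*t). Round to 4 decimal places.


lambda = 0.0018
mission_time = 485
lambda * t = 0.0018 * 485 = 0.873
R = exp(-0.873)
R = 0.4177

0.4177


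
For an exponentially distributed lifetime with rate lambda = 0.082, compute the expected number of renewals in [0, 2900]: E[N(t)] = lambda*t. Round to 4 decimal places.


lambda = 0.082
t = 2900
E[N(t)] = lambda * t
E[N(t)] = 0.082 * 2900
E[N(t)] = 237.8

237.8


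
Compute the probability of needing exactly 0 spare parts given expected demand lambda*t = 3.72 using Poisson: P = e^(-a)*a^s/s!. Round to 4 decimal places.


a = 3.72, s = 0
e^(-a) = e^(-3.72) = 0.0242
a^s = 3.72^0 = 1.0
s! = 1
P = 0.0242 * 1.0 / 1
P = 0.0242

0.0242


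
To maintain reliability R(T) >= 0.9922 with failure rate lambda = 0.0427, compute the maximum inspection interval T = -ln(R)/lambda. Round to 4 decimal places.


R_target = 0.9922
lambda = 0.0427
-ln(0.9922) = 0.0078
T = 0.0078 / 0.0427
T = 0.1834

0.1834


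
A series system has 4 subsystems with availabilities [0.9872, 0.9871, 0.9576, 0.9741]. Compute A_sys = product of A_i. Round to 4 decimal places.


Subsystems: [0.9872, 0.9871, 0.9576, 0.9741]
After subsystem 1 (A=0.9872): product = 0.9872
After subsystem 2 (A=0.9871): product = 0.9745
After subsystem 3 (A=0.9576): product = 0.9331
After subsystem 4 (A=0.9741): product = 0.909
A_sys = 0.909

0.909


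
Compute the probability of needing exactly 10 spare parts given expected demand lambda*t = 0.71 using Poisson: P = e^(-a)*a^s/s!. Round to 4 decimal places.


a = 0.71, s = 10
e^(-a) = e^(-0.71) = 0.4916
a^s = 0.71^10 = 0.0326
s! = 3628800
P = 0.4916 * 0.0326 / 3628800
P = 0.0

0.0


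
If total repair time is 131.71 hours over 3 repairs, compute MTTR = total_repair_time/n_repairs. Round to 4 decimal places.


total_repair_time = 131.71
n_repairs = 3
MTTR = 131.71 / 3
MTTR = 43.9033

43.9033


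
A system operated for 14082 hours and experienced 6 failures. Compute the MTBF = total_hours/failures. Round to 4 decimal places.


total_hours = 14082
failures = 6
MTBF = 14082 / 6
MTBF = 2347.0

2347.0


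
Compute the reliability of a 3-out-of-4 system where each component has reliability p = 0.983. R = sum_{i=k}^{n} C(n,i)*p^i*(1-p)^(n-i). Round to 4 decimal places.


k = 3, n = 4, p = 0.983
i=3: C(4,3)=4 * 0.983^3 * 0.017^1 = 0.0646
i=4: C(4,4)=1 * 0.983^4 * 0.017^0 = 0.9337
R = sum of terms = 0.9983

0.9983


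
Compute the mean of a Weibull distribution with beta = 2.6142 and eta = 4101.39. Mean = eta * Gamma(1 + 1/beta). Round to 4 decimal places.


beta = 2.6142, eta = 4101.39
1/beta = 0.3825
1 + 1/beta = 1.3825
Gamma(1.3825) = 0.8884
Mean = 4101.39 * 0.8884
Mean = 3643.4939

3643.4939


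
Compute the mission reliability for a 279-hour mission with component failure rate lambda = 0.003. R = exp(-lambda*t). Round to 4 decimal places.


lambda = 0.003
mission_time = 279
lambda * t = 0.003 * 279 = 0.837
R = exp(-0.837)
R = 0.433

0.433


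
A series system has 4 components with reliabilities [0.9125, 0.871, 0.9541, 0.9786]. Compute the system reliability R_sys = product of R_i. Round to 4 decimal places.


Components: [0.9125, 0.871, 0.9541, 0.9786]
After component 1 (R=0.9125): product = 0.9125
After component 2 (R=0.871): product = 0.7948
After component 3 (R=0.9541): product = 0.7583
After component 4 (R=0.9786): product = 0.7421
R_sys = 0.7421

0.7421


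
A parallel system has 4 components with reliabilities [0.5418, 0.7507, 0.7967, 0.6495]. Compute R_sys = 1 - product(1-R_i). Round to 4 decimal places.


Components: [0.5418, 0.7507, 0.7967, 0.6495]
(1 - 0.5418) = 0.4582, running product = 0.4582
(1 - 0.7507) = 0.2493, running product = 0.1142
(1 - 0.7967) = 0.2033, running product = 0.0232
(1 - 0.6495) = 0.3505, running product = 0.0081
Product of (1-R_i) = 0.0081
R_sys = 1 - 0.0081 = 0.9919

0.9919


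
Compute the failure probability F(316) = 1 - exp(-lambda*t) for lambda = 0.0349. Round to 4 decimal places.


lambda = 0.0349, t = 316
lambda * t = 11.0284
exp(-11.0284) = 0.0
F(t) = 1 - 0.0
F(t) = 1.0

1.0


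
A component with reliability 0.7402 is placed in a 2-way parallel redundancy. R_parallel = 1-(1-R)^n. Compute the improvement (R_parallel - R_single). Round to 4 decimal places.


R_single = 0.7402, n = 2
1 - R_single = 0.2598
(1 - R_single)^n = 0.2598^2 = 0.0675
R_parallel = 1 - 0.0675 = 0.9325
Improvement = 0.9325 - 0.7402
Improvement = 0.1923

0.1923


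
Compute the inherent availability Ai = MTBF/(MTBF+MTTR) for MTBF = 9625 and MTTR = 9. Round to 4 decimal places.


MTBF = 9625
MTTR = 9
MTBF + MTTR = 9634
Ai = 9625 / 9634
Ai = 0.9991

0.9991


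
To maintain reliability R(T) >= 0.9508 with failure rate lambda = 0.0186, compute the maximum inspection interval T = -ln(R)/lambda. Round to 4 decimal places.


R_target = 0.9508
lambda = 0.0186
-ln(0.9508) = 0.0505
T = 0.0505 / 0.0186
T = 2.7124

2.7124


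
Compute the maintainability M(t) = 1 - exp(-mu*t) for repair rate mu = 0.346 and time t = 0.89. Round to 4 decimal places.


mu = 0.346, t = 0.89
mu * t = 0.346 * 0.89 = 0.3079
exp(-0.3079) = 0.735
M(t) = 1 - 0.735
M(t) = 0.265

0.265


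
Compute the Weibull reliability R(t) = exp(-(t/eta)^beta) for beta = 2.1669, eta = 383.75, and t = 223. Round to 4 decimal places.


beta = 2.1669, eta = 383.75, t = 223
t/eta = 223 / 383.75 = 0.5811
(t/eta)^beta = 0.5811^2.1669 = 0.3084
R(t) = exp(-0.3084)
R(t) = 0.7346

0.7346


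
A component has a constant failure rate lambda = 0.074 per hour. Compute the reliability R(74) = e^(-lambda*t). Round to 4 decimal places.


lambda = 0.074
t = 74
lambda * t = 5.476
R(t) = e^(-5.476)
R(t) = 0.0042

0.0042


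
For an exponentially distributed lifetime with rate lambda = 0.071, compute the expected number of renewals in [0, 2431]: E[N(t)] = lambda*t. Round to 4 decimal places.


lambda = 0.071
t = 2431
E[N(t)] = lambda * t
E[N(t)] = 0.071 * 2431
E[N(t)] = 172.601

172.601


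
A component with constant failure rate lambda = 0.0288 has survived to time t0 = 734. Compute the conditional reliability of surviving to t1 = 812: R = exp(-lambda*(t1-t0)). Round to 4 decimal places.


lambda = 0.0288
t0 = 734, t1 = 812
t1 - t0 = 78
lambda * (t1-t0) = 0.0288 * 78 = 2.2464
R = exp(-2.2464)
R = 0.1058

0.1058


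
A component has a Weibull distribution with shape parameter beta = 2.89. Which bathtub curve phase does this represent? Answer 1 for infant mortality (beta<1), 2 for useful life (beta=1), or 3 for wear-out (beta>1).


beta = 2.89
Compare beta to 1:
beta < 1 => infant mortality (phase 1)
beta = 1 => useful life (phase 2)
beta > 1 => wear-out (phase 3)
Since beta = 2.89, this is wear-out (increasing failure rate)
Phase = 3

3


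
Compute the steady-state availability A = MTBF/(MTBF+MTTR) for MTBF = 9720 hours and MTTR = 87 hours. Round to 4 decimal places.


MTBF = 9720
MTTR = 87
MTBF + MTTR = 9807
A = 9720 / 9807
A = 0.9911

0.9911


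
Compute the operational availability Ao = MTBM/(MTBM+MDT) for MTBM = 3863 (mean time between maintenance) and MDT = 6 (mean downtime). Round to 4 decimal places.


MTBM = 3863
MDT = 6
MTBM + MDT = 3869
Ao = 3863 / 3869
Ao = 0.9984

0.9984


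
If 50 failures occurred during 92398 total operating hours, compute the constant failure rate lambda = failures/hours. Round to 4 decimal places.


failures = 50
total_hours = 92398
lambda = 50 / 92398
lambda = 0.0005

0.0005


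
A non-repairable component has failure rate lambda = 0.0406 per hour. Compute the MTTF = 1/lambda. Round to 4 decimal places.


lambda = 0.0406
MTTF = 1 / 0.0406
MTTF = 24.6305

24.6305


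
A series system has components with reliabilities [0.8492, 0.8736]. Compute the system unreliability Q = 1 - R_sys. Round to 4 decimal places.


Components: [0.8492, 0.8736]
After component 1: product = 0.8492
After component 2: product = 0.7419
R_sys = 0.7419
Q = 1 - 0.7419 = 0.2581

0.2581


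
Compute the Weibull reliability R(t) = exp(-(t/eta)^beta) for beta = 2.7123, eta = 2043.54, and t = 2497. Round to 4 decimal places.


beta = 2.7123, eta = 2043.54, t = 2497
t/eta = 2497 / 2043.54 = 1.2219
(t/eta)^beta = 1.2219^2.7123 = 1.7221
R(t) = exp(-1.7221)
R(t) = 0.1787

0.1787


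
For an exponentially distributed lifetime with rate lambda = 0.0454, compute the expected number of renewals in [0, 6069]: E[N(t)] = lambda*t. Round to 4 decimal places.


lambda = 0.0454
t = 6069
E[N(t)] = lambda * t
E[N(t)] = 0.0454 * 6069
E[N(t)] = 275.5326

275.5326


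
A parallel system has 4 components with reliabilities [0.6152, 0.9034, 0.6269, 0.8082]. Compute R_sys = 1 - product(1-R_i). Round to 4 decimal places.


Components: [0.6152, 0.9034, 0.6269, 0.8082]
(1 - 0.6152) = 0.3848, running product = 0.3848
(1 - 0.9034) = 0.0966, running product = 0.0372
(1 - 0.6269) = 0.3731, running product = 0.0139
(1 - 0.8082) = 0.1918, running product = 0.0027
Product of (1-R_i) = 0.0027
R_sys = 1 - 0.0027 = 0.9973

0.9973


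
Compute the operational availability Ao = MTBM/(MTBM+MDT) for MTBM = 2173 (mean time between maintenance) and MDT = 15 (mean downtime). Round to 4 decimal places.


MTBM = 2173
MDT = 15
MTBM + MDT = 2188
Ao = 2173 / 2188
Ao = 0.9931

0.9931


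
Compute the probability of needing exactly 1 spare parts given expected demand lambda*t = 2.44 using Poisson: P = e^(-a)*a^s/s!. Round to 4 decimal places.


a = 2.44, s = 1
e^(-a) = e^(-2.44) = 0.0872
a^s = 2.44^1 = 2.44
s! = 1
P = 0.0872 * 2.44 / 1
P = 0.2127

0.2127


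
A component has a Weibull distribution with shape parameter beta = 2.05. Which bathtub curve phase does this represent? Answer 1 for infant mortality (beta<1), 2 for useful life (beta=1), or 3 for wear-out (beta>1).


beta = 2.05
Compare beta to 1:
beta < 1 => infant mortality (phase 1)
beta = 1 => useful life (phase 2)
beta > 1 => wear-out (phase 3)
Since beta = 2.05, this is wear-out (increasing failure rate)
Phase = 3

3


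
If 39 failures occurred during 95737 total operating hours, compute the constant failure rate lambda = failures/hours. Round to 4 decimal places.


failures = 39
total_hours = 95737
lambda = 39 / 95737
lambda = 0.0004

0.0004


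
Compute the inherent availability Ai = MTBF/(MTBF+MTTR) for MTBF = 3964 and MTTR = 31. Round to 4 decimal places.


MTBF = 3964
MTTR = 31
MTBF + MTTR = 3995
Ai = 3964 / 3995
Ai = 0.9922

0.9922


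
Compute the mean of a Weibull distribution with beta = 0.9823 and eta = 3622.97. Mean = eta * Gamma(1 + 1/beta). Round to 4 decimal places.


beta = 0.9823, eta = 3622.97
1/beta = 1.018
1 + 1/beta = 2.018
Gamma(2.018) = 1.0078
Mean = 3622.97 * 1.0078
Mean = 3651.0564

3651.0564


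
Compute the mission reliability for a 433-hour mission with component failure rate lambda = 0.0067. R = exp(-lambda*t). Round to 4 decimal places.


lambda = 0.0067
mission_time = 433
lambda * t = 0.0067 * 433 = 2.9011
R = exp(-2.9011)
R = 0.055

0.055


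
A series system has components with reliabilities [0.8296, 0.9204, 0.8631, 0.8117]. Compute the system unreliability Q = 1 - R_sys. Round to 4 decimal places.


Components: [0.8296, 0.9204, 0.8631, 0.8117]
After component 1: product = 0.8296
After component 2: product = 0.7636
After component 3: product = 0.659
After component 4: product = 0.5349
R_sys = 0.5349
Q = 1 - 0.5349 = 0.4651

0.4651


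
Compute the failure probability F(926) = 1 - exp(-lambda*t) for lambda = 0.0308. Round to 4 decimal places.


lambda = 0.0308, t = 926
lambda * t = 28.5208
exp(-28.5208) = 0.0
F(t) = 1 - 0.0
F(t) = 1.0

1.0


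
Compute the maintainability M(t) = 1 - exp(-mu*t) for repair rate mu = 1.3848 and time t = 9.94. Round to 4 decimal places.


mu = 1.3848, t = 9.94
mu * t = 1.3848 * 9.94 = 13.7649
exp(-13.7649) = 0.0
M(t) = 1 - 0.0
M(t) = 1.0

1.0


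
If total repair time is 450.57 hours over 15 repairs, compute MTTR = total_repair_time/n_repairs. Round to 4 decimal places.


total_repair_time = 450.57
n_repairs = 15
MTTR = 450.57 / 15
MTTR = 30.038

30.038


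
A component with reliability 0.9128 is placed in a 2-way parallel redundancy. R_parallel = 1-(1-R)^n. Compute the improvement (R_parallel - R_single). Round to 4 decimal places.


R_single = 0.9128, n = 2
1 - R_single = 0.0872
(1 - R_single)^n = 0.0872^2 = 0.0076
R_parallel = 1 - 0.0076 = 0.9924
Improvement = 0.9924 - 0.9128
Improvement = 0.0796

0.0796


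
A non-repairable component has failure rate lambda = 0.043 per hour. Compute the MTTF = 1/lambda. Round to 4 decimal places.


lambda = 0.043
MTTF = 1 / 0.043
MTTF = 23.2558

23.2558


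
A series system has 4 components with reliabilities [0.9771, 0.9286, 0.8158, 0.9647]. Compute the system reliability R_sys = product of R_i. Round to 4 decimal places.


Components: [0.9771, 0.9286, 0.8158, 0.9647]
After component 1 (R=0.9771): product = 0.9771
After component 2 (R=0.9286): product = 0.9073
After component 3 (R=0.8158): product = 0.7402
After component 4 (R=0.9647): product = 0.7141
R_sys = 0.7141

0.7141


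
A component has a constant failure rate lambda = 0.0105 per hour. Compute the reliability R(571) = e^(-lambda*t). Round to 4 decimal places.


lambda = 0.0105
t = 571
lambda * t = 5.9955
R(t) = e^(-5.9955)
R(t) = 0.0025

0.0025


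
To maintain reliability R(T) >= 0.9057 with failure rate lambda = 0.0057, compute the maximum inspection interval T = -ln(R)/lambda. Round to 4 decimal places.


R_target = 0.9057
lambda = 0.0057
-ln(0.9057) = 0.099
T = 0.099 / 0.0057
T = 17.3767

17.3767


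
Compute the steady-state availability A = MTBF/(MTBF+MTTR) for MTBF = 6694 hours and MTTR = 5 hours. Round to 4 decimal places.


MTBF = 6694
MTTR = 5
MTBF + MTTR = 6699
A = 6694 / 6699
A = 0.9993

0.9993


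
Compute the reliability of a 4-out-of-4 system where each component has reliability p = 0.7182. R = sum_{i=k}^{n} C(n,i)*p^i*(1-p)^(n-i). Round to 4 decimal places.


k = 4, n = 4, p = 0.7182
i=4: C(4,4)=1 * 0.7182^4 * 0.2818^0 = 0.2661
R = sum of terms = 0.2661

0.2661


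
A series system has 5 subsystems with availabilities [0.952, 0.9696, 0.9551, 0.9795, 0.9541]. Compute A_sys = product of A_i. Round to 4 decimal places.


Subsystems: [0.952, 0.9696, 0.9551, 0.9795, 0.9541]
After subsystem 1 (A=0.952): product = 0.952
After subsystem 2 (A=0.9696): product = 0.9231
After subsystem 3 (A=0.9551): product = 0.8816
After subsystem 4 (A=0.9795): product = 0.8635
After subsystem 5 (A=0.9541): product = 0.8239
A_sys = 0.8239

0.8239


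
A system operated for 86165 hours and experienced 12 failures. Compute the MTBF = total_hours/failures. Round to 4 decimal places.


total_hours = 86165
failures = 12
MTBF = 86165 / 12
MTBF = 7180.4167

7180.4167


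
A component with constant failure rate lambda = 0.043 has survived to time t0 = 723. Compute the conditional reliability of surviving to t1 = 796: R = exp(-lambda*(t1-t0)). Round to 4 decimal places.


lambda = 0.043
t0 = 723, t1 = 796
t1 - t0 = 73
lambda * (t1-t0) = 0.043 * 73 = 3.139
R = exp(-3.139)
R = 0.0433

0.0433


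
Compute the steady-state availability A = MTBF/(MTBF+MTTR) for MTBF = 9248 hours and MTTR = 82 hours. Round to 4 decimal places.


MTBF = 9248
MTTR = 82
MTBF + MTTR = 9330
A = 9248 / 9330
A = 0.9912

0.9912


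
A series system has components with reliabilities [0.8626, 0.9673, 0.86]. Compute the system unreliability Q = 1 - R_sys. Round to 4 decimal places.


Components: [0.8626, 0.9673, 0.86]
After component 1: product = 0.8626
After component 2: product = 0.8344
After component 3: product = 0.7176
R_sys = 0.7176
Q = 1 - 0.7176 = 0.2824

0.2824


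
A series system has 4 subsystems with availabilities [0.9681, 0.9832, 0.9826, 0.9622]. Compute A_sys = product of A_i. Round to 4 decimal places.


Subsystems: [0.9681, 0.9832, 0.9826, 0.9622]
After subsystem 1 (A=0.9681): product = 0.9681
After subsystem 2 (A=0.9832): product = 0.9518
After subsystem 3 (A=0.9826): product = 0.9353
After subsystem 4 (A=0.9622): product = 0.8999
A_sys = 0.8999

0.8999


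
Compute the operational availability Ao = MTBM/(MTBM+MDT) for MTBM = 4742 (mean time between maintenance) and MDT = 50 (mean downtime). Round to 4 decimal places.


MTBM = 4742
MDT = 50
MTBM + MDT = 4792
Ao = 4742 / 4792
Ao = 0.9896

0.9896


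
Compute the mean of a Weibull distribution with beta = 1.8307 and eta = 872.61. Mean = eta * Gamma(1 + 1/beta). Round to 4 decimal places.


beta = 1.8307, eta = 872.61
1/beta = 0.5462
1 + 1/beta = 1.5462
Gamma(1.5462) = 0.8886
Mean = 872.61 * 0.8886
Mean = 775.4005

775.4005


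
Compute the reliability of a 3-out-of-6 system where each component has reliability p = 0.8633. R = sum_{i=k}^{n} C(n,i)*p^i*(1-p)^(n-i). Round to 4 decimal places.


k = 3, n = 6, p = 0.8633
i=3: C(6,3)=20 * 0.8633^3 * 0.1367^3 = 0.0329
i=4: C(6,4)=15 * 0.8633^4 * 0.1367^2 = 0.1557
i=5: C(6,5)=6 * 0.8633^5 * 0.1367^1 = 0.3933
i=6: C(6,6)=1 * 0.8633^6 * 0.1367^0 = 0.414
R = sum of terms = 0.9958

0.9958
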